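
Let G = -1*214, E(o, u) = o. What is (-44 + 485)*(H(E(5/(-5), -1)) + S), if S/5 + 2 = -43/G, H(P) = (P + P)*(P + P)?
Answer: -471429/214 ≈ -2202.9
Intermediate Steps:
G = -214
H(P) = 4*P**2 (H(P) = (2*P)*(2*P) = 4*P**2)
S = -1925/214 (S = -10 + 5*(-43/(-214)) = -10 + 5*(-43*(-1/214)) = -10 + 5*(43/214) = -10 + 215/214 = -1925/214 ≈ -8.9953)
(-44 + 485)*(H(E(5/(-5), -1)) + S) = (-44 + 485)*(4*(5/(-5))**2 - 1925/214) = 441*(4*(5*(-1/5))**2 - 1925/214) = 441*(4*(-1)**2 - 1925/214) = 441*(4*1 - 1925/214) = 441*(4 - 1925/214) = 441*(-1069/214) = -471429/214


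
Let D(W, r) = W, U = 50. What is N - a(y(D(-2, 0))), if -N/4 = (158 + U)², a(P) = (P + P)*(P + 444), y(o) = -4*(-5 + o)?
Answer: -199488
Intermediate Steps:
y(o) = 20 - 4*o
a(P) = 2*P*(444 + P) (a(P) = (2*P)*(444 + P) = 2*P*(444 + P))
N = -173056 (N = -4*(158 + 50)² = -4*208² = -4*43264 = -173056)
N - a(y(D(-2, 0))) = -173056 - 2*(20 - 4*(-2))*(444 + (20 - 4*(-2))) = -173056 - 2*(20 + 8)*(444 + (20 + 8)) = -173056 - 2*28*(444 + 28) = -173056 - 2*28*472 = -173056 - 1*26432 = -173056 - 26432 = -199488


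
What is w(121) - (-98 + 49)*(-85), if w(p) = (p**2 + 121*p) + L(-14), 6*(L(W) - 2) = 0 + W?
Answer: 75350/3 ≈ 25117.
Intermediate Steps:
L(W) = 2 + W/6 (L(W) = 2 + (0 + W)/6 = 2 + W/6)
w(p) = -1/3 + p**2 + 121*p (w(p) = (p**2 + 121*p) + (2 + (1/6)*(-14)) = (p**2 + 121*p) + (2 - 7/3) = (p**2 + 121*p) - 1/3 = -1/3 + p**2 + 121*p)
w(121) - (-98 + 49)*(-85) = (-1/3 + 121**2 + 121*121) - (-98 + 49)*(-85) = (-1/3 + 14641 + 14641) - (-49)*(-85) = 87845/3 - 1*4165 = 87845/3 - 4165 = 75350/3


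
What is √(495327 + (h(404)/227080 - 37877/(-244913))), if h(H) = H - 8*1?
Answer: √95753267669309240997056470/13903711010 ≈ 703.79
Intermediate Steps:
h(H) = -8 + H (h(H) = H - 8 = -8 + H)
√(495327 + (h(404)/227080 - 37877/(-244913))) = √(495327 + ((-8 + 404)/227080 - 37877/(-244913))) = √(495327 + (396*(1/227080) - 37877*(-1/244913))) = √(495327 + (99/56770 + 37877/244913)) = √(495327 + 2174523677/13903711010) = √(6886885637973947/13903711010) = √95753267669309240997056470/13903711010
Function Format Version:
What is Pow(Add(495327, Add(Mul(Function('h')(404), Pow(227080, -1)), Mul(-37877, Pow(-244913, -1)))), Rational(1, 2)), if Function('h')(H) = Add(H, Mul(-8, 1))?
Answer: Mul(Rational(1, 13903711010), Pow(95753267669309240997056470, Rational(1, 2))) ≈ 703.79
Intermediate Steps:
Function('h')(H) = Add(-8, H) (Function('h')(H) = Add(H, -8) = Add(-8, H))
Pow(Add(495327, Add(Mul(Function('h')(404), Pow(227080, -1)), Mul(-37877, Pow(-244913, -1)))), Rational(1, 2)) = Pow(Add(495327, Add(Mul(Add(-8, 404), Pow(227080, -1)), Mul(-37877, Pow(-244913, -1)))), Rational(1, 2)) = Pow(Add(495327, Add(Mul(396, Rational(1, 227080)), Mul(-37877, Rational(-1, 244913)))), Rational(1, 2)) = Pow(Add(495327, Add(Rational(99, 56770), Rational(37877, 244913))), Rational(1, 2)) = Pow(Add(495327, Rational(2174523677, 13903711010)), Rational(1, 2)) = Pow(Rational(6886885637973947, 13903711010), Rational(1, 2)) = Mul(Rational(1, 13903711010), Pow(95753267669309240997056470, Rational(1, 2)))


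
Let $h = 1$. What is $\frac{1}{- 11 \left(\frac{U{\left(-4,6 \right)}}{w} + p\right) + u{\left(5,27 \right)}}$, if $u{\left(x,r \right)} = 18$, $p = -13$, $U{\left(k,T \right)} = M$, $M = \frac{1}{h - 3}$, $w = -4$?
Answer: $\frac{8}{1277} \approx 0.0062647$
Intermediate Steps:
$M = - \frac{1}{2}$ ($M = \frac{1}{1 - 3} = \frac{1}{-2} = - \frac{1}{2} \approx -0.5$)
$U{\left(k,T \right)} = - \frac{1}{2}$
$\frac{1}{- 11 \left(\frac{U{\left(-4,6 \right)}}{w} + p\right) + u{\left(5,27 \right)}} = \frac{1}{- 11 \left(- \frac{1}{2 \left(-4\right)} - 13\right) + 18} = \frac{1}{- 11 \left(\left(- \frac{1}{2}\right) \left(- \frac{1}{4}\right) - 13\right) + 18} = \frac{1}{- 11 \left(\frac{1}{8} - 13\right) + 18} = \frac{1}{\left(-11\right) \left(- \frac{103}{8}\right) + 18} = \frac{1}{\frac{1133}{8} + 18} = \frac{1}{\frac{1277}{8}} = \frac{8}{1277}$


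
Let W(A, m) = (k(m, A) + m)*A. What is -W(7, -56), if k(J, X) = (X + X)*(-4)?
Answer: 784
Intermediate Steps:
k(J, X) = -8*X (k(J, X) = (2*X)*(-4) = -8*X)
W(A, m) = A*(m - 8*A) (W(A, m) = (-8*A + m)*A = (m - 8*A)*A = A*(m - 8*A))
-W(7, -56) = -7*(-56 - 8*7) = -7*(-56 - 56) = -7*(-112) = -1*(-784) = 784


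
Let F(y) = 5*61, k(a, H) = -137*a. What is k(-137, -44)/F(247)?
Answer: 18769/305 ≈ 61.538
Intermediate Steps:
F(y) = 305
k(-137, -44)/F(247) = -137*(-137)/305 = 18769*(1/305) = 18769/305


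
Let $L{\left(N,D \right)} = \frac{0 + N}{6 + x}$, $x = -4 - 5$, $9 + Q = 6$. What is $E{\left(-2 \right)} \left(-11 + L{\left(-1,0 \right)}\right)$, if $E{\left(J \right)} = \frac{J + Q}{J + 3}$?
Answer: $\frac{160}{3} \approx 53.333$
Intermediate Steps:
$Q = -3$ ($Q = -9 + 6 = -3$)
$x = -9$
$L{\left(N,D \right)} = - \frac{N}{3}$ ($L{\left(N,D \right)} = \frac{0 + N}{6 - 9} = \frac{N}{-3} = N \left(- \frac{1}{3}\right) = - \frac{N}{3}$)
$E{\left(J \right)} = \frac{-3 + J}{3 + J}$ ($E{\left(J \right)} = \frac{J - 3}{J + 3} = \frac{-3 + J}{3 + J}$)
$E{\left(-2 \right)} \left(-11 + L{\left(-1,0 \right)}\right) = \frac{-3 - 2}{3 - 2} \left(-11 - - \frac{1}{3}\right) = 1^{-1} \left(-5\right) \left(-11 + \frac{1}{3}\right) = 1 \left(-5\right) \left(- \frac{32}{3}\right) = \left(-5\right) \left(- \frac{32}{3}\right) = \frac{160}{3}$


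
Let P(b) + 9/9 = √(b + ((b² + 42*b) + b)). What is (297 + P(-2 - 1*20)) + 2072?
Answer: 2368 + 22*I ≈ 2368.0 + 22.0*I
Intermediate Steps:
P(b) = -1 + √(b² + 44*b) (P(b) = -1 + √(b + ((b² + 42*b) + b)) = -1 + √(b + (b² + 43*b)) = -1 + √(b² + 44*b))
(297 + P(-2 - 1*20)) + 2072 = (297 + (-1 + √((-2 - 1*20)*(44 + (-2 - 1*20))))) + 2072 = (297 + (-1 + √((-2 - 20)*(44 + (-2 - 20))))) + 2072 = (297 + (-1 + √(-22*(44 - 22)))) + 2072 = (297 + (-1 + √(-22*22))) + 2072 = (297 + (-1 + √(-484))) + 2072 = (297 + (-1 + 22*I)) + 2072 = (296 + 22*I) + 2072 = 2368 + 22*I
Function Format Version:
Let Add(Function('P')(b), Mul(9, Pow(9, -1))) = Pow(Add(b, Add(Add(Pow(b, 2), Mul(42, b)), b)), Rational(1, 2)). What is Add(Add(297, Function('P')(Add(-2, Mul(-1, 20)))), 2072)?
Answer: Add(2368, Mul(22, I)) ≈ Add(2368.0, Mul(22.000, I))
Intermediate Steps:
Function('P')(b) = Add(-1, Pow(Add(Pow(b, 2), Mul(44, b)), Rational(1, 2))) (Function('P')(b) = Add(-1, Pow(Add(b, Add(Add(Pow(b, 2), Mul(42, b)), b)), Rational(1, 2))) = Add(-1, Pow(Add(b, Add(Pow(b, 2), Mul(43, b))), Rational(1, 2))) = Add(-1, Pow(Add(Pow(b, 2), Mul(44, b)), Rational(1, 2))))
Add(Add(297, Function('P')(Add(-2, Mul(-1, 20)))), 2072) = Add(Add(297, Add(-1, Pow(Mul(Add(-2, Mul(-1, 20)), Add(44, Add(-2, Mul(-1, 20)))), Rational(1, 2)))), 2072) = Add(Add(297, Add(-1, Pow(Mul(Add(-2, -20), Add(44, Add(-2, -20))), Rational(1, 2)))), 2072) = Add(Add(297, Add(-1, Pow(Mul(-22, Add(44, -22)), Rational(1, 2)))), 2072) = Add(Add(297, Add(-1, Pow(Mul(-22, 22), Rational(1, 2)))), 2072) = Add(Add(297, Add(-1, Pow(-484, Rational(1, 2)))), 2072) = Add(Add(297, Add(-1, Mul(22, I))), 2072) = Add(Add(296, Mul(22, I)), 2072) = Add(2368, Mul(22, I))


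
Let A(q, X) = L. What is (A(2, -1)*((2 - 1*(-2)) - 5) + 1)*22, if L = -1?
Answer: 44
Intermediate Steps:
A(q, X) = -1
(A(2, -1)*((2 - 1*(-2)) - 5) + 1)*22 = (-((2 - 1*(-2)) - 5) + 1)*22 = (-((2 + 2) - 5) + 1)*22 = (-(4 - 5) + 1)*22 = (-1*(-1) + 1)*22 = (1 + 1)*22 = 2*22 = 44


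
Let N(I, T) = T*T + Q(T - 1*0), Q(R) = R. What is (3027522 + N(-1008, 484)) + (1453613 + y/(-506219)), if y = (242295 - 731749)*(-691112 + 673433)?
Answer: 339801781337/72317 ≈ 4.6988e+6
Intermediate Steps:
N(I, T) = T + T² (N(I, T) = T*T + (T - 1*0) = T² + (T + 0) = T² + T = T + T²)
y = 8653057266 (y = -489454*(-17679) = 8653057266)
(3027522 + N(-1008, 484)) + (1453613 + y/(-506219)) = (3027522 + 484*(1 + 484)) + (1453613 + 8653057266/(-506219)) = (3027522 + 484*485) + (1453613 + 8653057266*(-1/506219)) = (3027522 + 234740) + (1453613 - 1236151038/72317) = 3262262 + 103884780283/72317 = 339801781337/72317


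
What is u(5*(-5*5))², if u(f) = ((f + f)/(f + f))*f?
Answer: 15625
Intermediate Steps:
u(f) = f (u(f) = ((2*f)/((2*f)))*f = ((2*f)*(1/(2*f)))*f = 1*f = f)
u(5*(-5*5))² = (5*(-5*5))² = (5*(-25))² = (-125)² = 15625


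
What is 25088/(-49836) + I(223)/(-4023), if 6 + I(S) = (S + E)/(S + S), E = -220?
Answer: -415566047/827950386 ≈ -0.50192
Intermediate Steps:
I(S) = -6 + (-220 + S)/(2*S) (I(S) = -6 + (S - 220)/(S + S) = -6 + (-220 + S)/((2*S)) = -6 + (-220 + S)*(1/(2*S)) = -6 + (-220 + S)/(2*S))
25088/(-49836) + I(223)/(-4023) = 25088/(-49836) + (-11/2 - 110/223)/(-4023) = 25088*(-1/49836) + (-11/2 - 110*1/223)*(-1/4023) = -6272/12459 + (-11/2 - 110/223)*(-1/4023) = -6272/12459 - 2673/446*(-1/4023) = -6272/12459 + 99/66454 = -415566047/827950386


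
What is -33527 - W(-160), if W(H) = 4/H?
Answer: -1341079/40 ≈ -33527.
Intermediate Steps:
-33527 - W(-160) = -33527 - 4/(-160) = -33527 - 4*(-1)/160 = -33527 - 1*(-1/40) = -33527 + 1/40 = -1341079/40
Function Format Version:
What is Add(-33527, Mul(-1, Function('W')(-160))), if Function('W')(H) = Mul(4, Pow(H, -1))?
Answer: Rational(-1341079, 40) ≈ -33527.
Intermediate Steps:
Add(-33527, Mul(-1, Function('W')(-160))) = Add(-33527, Mul(-1, Mul(4, Pow(-160, -1)))) = Add(-33527, Mul(-1, Mul(4, Rational(-1, 160)))) = Add(-33527, Mul(-1, Rational(-1, 40))) = Add(-33527, Rational(1, 40)) = Rational(-1341079, 40)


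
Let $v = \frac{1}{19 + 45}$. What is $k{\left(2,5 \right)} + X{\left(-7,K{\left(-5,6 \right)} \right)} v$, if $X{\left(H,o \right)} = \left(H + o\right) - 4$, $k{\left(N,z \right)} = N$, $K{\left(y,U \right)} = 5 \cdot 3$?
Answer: $\frac{33}{16} \approx 2.0625$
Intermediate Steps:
$K{\left(y,U \right)} = 15$
$X{\left(H,o \right)} = -4 + H + o$
$v = \frac{1}{64} \approx 0.015625$
$k{\left(2,5 \right)} + X{\left(-7,K{\left(-5,6 \right)} \right)} v = 2 + \left(-4 - 7 + 15\right) \frac{1}{64} = 2 + 4 \cdot \frac{1}{64} = 2 + \frac{1}{16} = \frac{33}{16}$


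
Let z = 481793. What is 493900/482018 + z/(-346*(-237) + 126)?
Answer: 136397958737/19793587152 ≈ 6.8910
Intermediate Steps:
493900/482018 + z/(-346*(-237) + 126) = 493900/482018 + 481793/(-346*(-237) + 126) = 493900*(1/482018) + 481793/(82002 + 126) = 246950/241009 + 481793/82128 = 136397958737/19793587152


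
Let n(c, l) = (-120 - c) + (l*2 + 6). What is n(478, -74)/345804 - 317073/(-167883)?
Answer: 9126739856/4837884411 ≈ 1.8865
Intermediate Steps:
n(c, l) = -114 - c + 2*l (n(c, l) = (-120 - c) + (2*l + 6) = (-120 - c) + (6 + 2*l) = -114 - c + 2*l)
n(478, -74)/345804 - 317073/(-167883) = (-114 - 1*478 + 2*(-74))/345804 - 317073/(-167883) = (-114 - 478 - 148)*(1/345804) - 317073*(-1/167883) = -740*1/345804 + 105691/55961 = -185/86451 + 105691/55961 = 9126739856/4837884411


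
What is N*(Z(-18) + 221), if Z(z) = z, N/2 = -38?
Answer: -15428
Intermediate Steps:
N = -76 (N = 2*(-38) = -76)
N*(Z(-18) + 221) = -76*(-18 + 221) = -76*203 = -15428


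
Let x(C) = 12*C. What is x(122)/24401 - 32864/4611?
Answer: -795163960/112513011 ≈ -7.0673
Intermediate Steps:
x(122)/24401 - 32864/4611 = (12*122)/24401 - 32864/4611 = 1464*(1/24401) - 32864*1/4611 = 1464/24401 - 32864/4611 = -795163960/112513011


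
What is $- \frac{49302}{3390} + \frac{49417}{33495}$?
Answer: $- \frac{49461562}{3784935} \approx -13.068$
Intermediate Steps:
$- \frac{49302}{3390} + \frac{49417}{33495} = \left(-49302\right) \frac{1}{3390} + 49417 \cdot \frac{1}{33495} = - \frac{8217}{565} + \frac{49417}{33495} = - \frac{49461562}{3784935}$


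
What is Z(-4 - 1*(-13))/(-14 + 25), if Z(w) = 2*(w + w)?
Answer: 36/11 ≈ 3.2727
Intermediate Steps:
Z(w) = 4*w (Z(w) = 2*(2*w) = 4*w)
Z(-4 - 1*(-13))/(-14 + 25) = (4*(-4 - 1*(-13)))/(-14 + 25) = (4*(-4 + 13))/11 = (4*9)*(1/11) = 36*(1/11) = 36/11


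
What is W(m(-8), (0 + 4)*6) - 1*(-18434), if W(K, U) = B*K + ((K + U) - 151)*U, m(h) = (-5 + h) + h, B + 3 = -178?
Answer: 18683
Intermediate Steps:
B = -181 (B = -3 - 178 = -181)
m(h) = -5 + 2*h
W(K, U) = -181*K + U*(-151 + K + U) (W(K, U) = -181*K + ((K + U) - 151)*U = -181*K + (-151 + K + U)*U = -181*K + U*(-151 + K + U))
W(m(-8), (0 + 4)*6) - 1*(-18434) = (((0 + 4)*6)² - 181*(-5 + 2*(-8)) - 151*(0 + 4)*6 + (-5 + 2*(-8))*((0 + 4)*6)) - 1*(-18434) = ((4*6)² - 181*(-5 - 16) - 604*6 + (-5 - 16)*(4*6)) + 18434 = (24² - 181*(-21) - 151*24 - 21*24) + 18434 = (576 + 3801 - 3624 - 504) + 18434 = 249 + 18434 = 18683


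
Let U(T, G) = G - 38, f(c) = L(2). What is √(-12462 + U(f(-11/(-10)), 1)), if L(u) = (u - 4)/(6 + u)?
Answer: I*√12499 ≈ 111.8*I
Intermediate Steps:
L(u) = (-4 + u)/(6 + u)
f(c) = -¼ (f(c) = (-4 + 2)/(6 + 2) = -2/8 = (⅛)*(-2) = -¼)
U(T, G) = -38 + G
√(-12462 + U(f(-11/(-10)), 1)) = √(-12462 + (-38 + 1)) = √(-12462 - 37) = √(-12499) = I*√12499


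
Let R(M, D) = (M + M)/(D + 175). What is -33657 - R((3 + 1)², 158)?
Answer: -11207813/333 ≈ -33657.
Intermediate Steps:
R(M, D) = 2*M/(175 + D) (R(M, D) = (2*M)/(175 + D) = 2*M/(175 + D))
-33657 - R((3 + 1)², 158) = -33657 - 2*(3 + 1)²/(175 + 158) = -33657 - 2*4²/333 = -33657 - 2*16/333 = -33657 - 1*32/333 = -33657 - 32/333 = -11207813/333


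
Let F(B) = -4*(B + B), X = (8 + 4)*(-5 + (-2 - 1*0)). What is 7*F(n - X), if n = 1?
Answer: -4760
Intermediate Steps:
X = -84 (X = 12*(-5 + (-2 + 0)) = 12*(-5 - 2) = 12*(-7) = -84)
F(B) = -8*B
7*F(n - X) = 7*(-8*(1 - 1*(-84))) = 7*(-8*(1 + 84)) = 7*(-8*85) = 7*(-680) = -4760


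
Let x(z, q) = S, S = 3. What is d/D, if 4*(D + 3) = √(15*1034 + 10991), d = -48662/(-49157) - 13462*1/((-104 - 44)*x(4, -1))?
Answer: 2733429848/47938348813 + 683357462*√26501/143815046439 ≈ 0.83055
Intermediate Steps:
x(z, q) = 3
d = 341678731/10912854 (d = -48662/(-49157) - 13462*1/(3*(-104 - 44)) = -48662*(-1/49157) - 13462/(3*(-148)) = 48662/49157 - 13462/(-444) = 48662/49157 - 13462*(-1/444) = 48662/49157 + 6731/222 = 341678731/10912854 ≈ 31.310)
D = -3 + √26501/4 (D = -3 + √(15*1034 + 10991)/4 = -3 + √(15510 + 10991)/4 = -3 + √26501/4 ≈ 37.698)
d/D = 341678731/(10912854*(-3 + √26501/4))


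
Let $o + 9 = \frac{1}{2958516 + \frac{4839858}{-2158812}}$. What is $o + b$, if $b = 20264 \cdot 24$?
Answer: $\frac{57520551104653845}{118275463021} \approx 4.8633 \cdot 10^{5}$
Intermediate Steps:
$b = 486336$
$o = - \frac{1064479127211}{118275463021}$ ($o = -9 + \frac{1}{2958516 + \frac{4839858}{-2158812}} = -9 + \frac{1}{2958516 + 4839858 \left(- \frac{1}{2158812}\right)} = -9 + \frac{1}{2958516 - \frac{89627}{39978}} = -9 + \frac{1}{\frac{118275463021}{39978}} = -9 + \frac{39978}{118275463021} = - \frac{1064479127211}{118275463021} \approx -9.0$)
$o + b = - \frac{1064479127211}{118275463021} + 486336 = \frac{57520551104653845}{118275463021}$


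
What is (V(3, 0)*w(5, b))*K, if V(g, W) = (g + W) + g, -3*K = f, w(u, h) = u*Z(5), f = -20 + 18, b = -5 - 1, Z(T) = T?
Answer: 100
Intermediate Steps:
b = -6
f = -2
w(u, h) = 5*u (w(u, h) = u*5 = 5*u)
K = ⅔ (K = -⅓*(-2) = ⅔ ≈ 0.66667)
V(g, W) = W + 2*g (V(g, W) = (W + g) + g = W + 2*g)
(V(3, 0)*w(5, b))*K = ((0 + 2*3)*(5*5))*(⅔) = ((0 + 6)*25)*(⅔) = (6*25)*(⅔) = 150*(⅔) = 100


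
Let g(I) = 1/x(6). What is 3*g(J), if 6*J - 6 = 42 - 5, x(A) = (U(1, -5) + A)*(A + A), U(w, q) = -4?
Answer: ⅛ ≈ 0.12500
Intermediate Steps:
x(A) = 2*A*(-4 + A) (x(A) = (-4 + A)*(A + A) = (-4 + A)*(2*A) = 2*A*(-4 + A))
J = 43/6 (J = 1 + (42 - 5)/6 = 1 + (⅙)*37 = 1 + 37/6 = 43/6 ≈ 7.1667)
g(I) = 1/24 (g(I) = 1/(2*6*(-4 + 6)) = 1/(2*6*2) = 1/24)
3*g(J) = 3*(1/24) = ⅛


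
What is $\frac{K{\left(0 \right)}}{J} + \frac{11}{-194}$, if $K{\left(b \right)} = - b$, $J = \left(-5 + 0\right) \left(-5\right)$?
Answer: $- \frac{11}{194} \approx -0.056701$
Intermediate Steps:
$J = 25$ ($J = \left(-5\right) \left(-5\right) = 25$)
$\frac{K{\left(0 \right)}}{J} + \frac{11}{-194} = \frac{\left(-1\right) 0}{25} + \frac{11}{-194} = 0 \cdot \frac{1}{25} + 11 \left(- \frac{1}{194}\right) = 0 - \frac{11}{194} = - \frac{11}{194}$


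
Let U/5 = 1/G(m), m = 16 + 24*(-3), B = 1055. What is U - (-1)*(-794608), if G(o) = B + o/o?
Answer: -839106043/1056 ≈ -7.9461e+5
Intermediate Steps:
m = -56 (m = 16 - 72 = -56)
G(o) = 1056 (G(o) = 1055 + o/o = 1055 + 1 = 1056)
U = 5/1056 ≈ 0.0047349
U - (-1)*(-794608) = 5/1056 - (-1)*(-794608) = 5/1056 - 1*794608 = 5/1056 - 794608 = -839106043/1056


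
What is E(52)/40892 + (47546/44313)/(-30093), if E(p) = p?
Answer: 16849581659/13632484067307 ≈ 0.0012360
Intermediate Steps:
E(52)/40892 + (47546/44313)/(-30093) = 52/40892 + (47546/44313)/(-30093) = 52*(1/40892) + (47546*(1/44313))*(-1/30093) = 13/10223 + (47546/44313)*(-1/30093) = 13/10223 - 47546/1333511109 = 16849581659/13632484067307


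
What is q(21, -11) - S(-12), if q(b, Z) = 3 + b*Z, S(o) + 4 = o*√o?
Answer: -224 + 24*I*√3 ≈ -224.0 + 41.569*I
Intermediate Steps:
S(o) = -4 + o^(3/2) (S(o) = -4 + o*√o = -4 + o^(3/2))
q(b, Z) = 3 + Z*b
q(21, -11) - S(-12) = (3 - 11*21) - (-4 + (-12)^(3/2)) = (3 - 231) - (-4 - 24*I*√3) = -228 + (4 + 24*I*√3) = -224 + 24*I*√3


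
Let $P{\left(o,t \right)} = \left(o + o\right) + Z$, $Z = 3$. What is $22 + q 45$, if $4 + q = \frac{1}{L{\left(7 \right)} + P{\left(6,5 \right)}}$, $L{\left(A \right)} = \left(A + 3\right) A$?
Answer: $- \frac{2677}{17} \approx -157.47$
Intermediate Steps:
$L{\left(A \right)} = A \left(3 + A\right)$ ($L{\left(A \right)} = \left(3 + A\right) A = A \left(3 + A\right)$)
$P{\left(o,t \right)} = 3 + 2 o$ ($P{\left(o,t \right)} = \left(o + o\right) + 3 = 2 o + 3 = 3 + 2 o$)
$q = - \frac{339}{85}$ ($q = -4 + \frac{1}{7 \left(3 + 7\right) + \left(3 + 2 \cdot 6\right)} = -4 + \frac{1}{7 \cdot 10 + \left(3 + 12\right)} = -4 + \frac{1}{70 + 15} = -4 + \frac{1}{85} = - \frac{339}{85} \approx -3.9882$)
$22 + q 45 = 22 - \frac{3051}{17} = - \frac{2677}{17}$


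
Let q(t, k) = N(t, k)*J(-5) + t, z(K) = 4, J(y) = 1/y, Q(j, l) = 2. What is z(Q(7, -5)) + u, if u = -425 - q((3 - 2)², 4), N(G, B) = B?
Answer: -2106/5 ≈ -421.20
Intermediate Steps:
q(t, k) = t - k/5 (q(t, k) = k/(-5) + t = k*(-⅕) + t = -k/5 + t = t - k/5)
u = -2126/5 (u = -425 - ((3 - 2)² - ⅕*4) = -425 - (1² - ⅘) = -425 - (1 - ⅘) = -425 - 1*⅕ = -425 - ⅕ = -2126/5 ≈ -425.20)
z(Q(7, -5)) + u = 4 - 2126/5 = -2106/5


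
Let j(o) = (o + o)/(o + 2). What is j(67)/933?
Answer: 134/64377 ≈ 0.0020815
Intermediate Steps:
j(o) = 2*o/(2 + o) (j(o) = (2*o)/(2 + o) = 2*o/(2 + o))
j(67)/933 = (2*67/(2 + 67))/933 = (2*67/69)*(1/933) = (2*67*(1/69))*(1/933) = (134/69)*(1/933) = 134/64377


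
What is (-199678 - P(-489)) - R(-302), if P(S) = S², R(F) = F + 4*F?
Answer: -437289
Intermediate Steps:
R(F) = 5*F
(-199678 - P(-489)) - R(-302) = (-199678 - 1*(-489)²) - 5*(-302) = (-199678 - 1*239121) - 1*(-1510) = (-199678 - 239121) + 1510 = -438799 + 1510 = -437289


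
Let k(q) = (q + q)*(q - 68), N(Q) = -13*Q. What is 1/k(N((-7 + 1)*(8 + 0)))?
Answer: 1/693888 ≈ 1.4412e-6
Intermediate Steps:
k(q) = 2*q*(-68 + q) (k(q) = (2*q)*(-68 + q) = 2*q*(-68 + q))
1/k(N((-7 + 1)*(8 + 0))) = 1/(2*(-13*(-7 + 1)*(8 + 0))*(-68 - 13*(-7 + 1)*(8 + 0))) = 1/(2*(-(-78)*8)*(-68 - (-78)*8)) = 1/(2*(-13*(-48))*(-68 - 13*(-48))) = 1/(2*624*(-68 + 624)) = 1/(2*624*556) = 1/693888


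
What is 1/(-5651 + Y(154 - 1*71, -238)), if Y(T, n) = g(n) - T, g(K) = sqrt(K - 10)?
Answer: -2867/16439502 - I*sqrt(62)/16439502 ≈ -0.0001744 - 4.7897e-7*I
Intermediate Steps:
g(K) = sqrt(-10 + K)
Y(T, n) = sqrt(-10 + n) - T
1/(-5651 + Y(154 - 1*71, -238)) = 1/(-5651 + (sqrt(-10 - 238) - (154 - 1*71))) = 1/(-5651 + (sqrt(-248) - (154 - 71))) = 1/(-5651 + (2*I*sqrt(62) - 1*83)) = 1/(-5651 + (2*I*sqrt(62) - 83)) = 1/(-5651 + (-83 + 2*I*sqrt(62))) = 1/(-5734 + 2*I*sqrt(62))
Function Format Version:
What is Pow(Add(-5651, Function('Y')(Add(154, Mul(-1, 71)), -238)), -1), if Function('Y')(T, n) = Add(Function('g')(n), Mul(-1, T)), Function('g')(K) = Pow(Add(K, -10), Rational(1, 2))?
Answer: Add(Rational(-2867, 16439502), Mul(Rational(-1, 16439502), I, Pow(62, Rational(1, 2)))) ≈ Add(-0.00017440, Mul(-4.7897e-7, I))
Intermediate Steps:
Function('g')(K) = Pow(Add(-10, K), Rational(1, 2))
Function('Y')(T, n) = Add(Pow(Add(-10, n), Rational(1, 2)), Mul(-1, T))
Pow(Add(-5651, Function('Y')(Add(154, Mul(-1, 71)), -238)), -1) = Pow(Add(-5651, Add(Pow(Add(-10, -238), Rational(1, 2)), Mul(-1, Add(154, Mul(-1, 71))))), -1) = Pow(Add(-5651, Add(Pow(-248, Rational(1, 2)), Mul(-1, Add(154, -71)))), -1) = Pow(Add(-5651, Add(Mul(2, I, Pow(62, Rational(1, 2))), Mul(-1, 83))), -1) = Pow(Add(-5651, Add(Mul(2, I, Pow(62, Rational(1, 2))), -83)), -1) = Pow(Add(-5651, Add(-83, Mul(2, I, Pow(62, Rational(1, 2))))), -1) = Pow(Add(-5734, Mul(2, I, Pow(62, Rational(1, 2)))), -1)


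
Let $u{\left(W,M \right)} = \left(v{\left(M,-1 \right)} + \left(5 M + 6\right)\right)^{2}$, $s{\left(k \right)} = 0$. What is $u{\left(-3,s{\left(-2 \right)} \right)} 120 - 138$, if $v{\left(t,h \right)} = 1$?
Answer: $5742$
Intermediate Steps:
$u{\left(W,M \right)} = \left(7 + 5 M\right)^{2}$ ($u{\left(W,M \right)} = \left(1 + \left(5 M + 6\right)\right)^{2} = \left(1 + \left(6 + 5 M\right)\right)^{2} = \left(7 + 5 M\right)^{2}$)
$u{\left(-3,s{\left(-2 \right)} \right)} 120 - 138 = \left(7 + 5 \cdot 0\right)^{2} \cdot 120 - 138 = \left(7 + 0\right)^{2} \cdot 120 - 138 = 7^{2} \cdot 120 - 138 = 49 \cdot 120 - 138 = 5880 - 138 = 5742$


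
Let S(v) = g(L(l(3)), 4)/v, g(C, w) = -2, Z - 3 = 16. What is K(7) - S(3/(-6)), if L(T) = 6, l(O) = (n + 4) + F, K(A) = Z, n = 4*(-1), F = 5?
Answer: 15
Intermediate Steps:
n = -4
Z = 19 (Z = 3 + 16 = 19)
K(A) = 19
l(O) = 5 (l(O) = (-4 + 4) + 5 = 0 + 5 = 5)
S(v) = -2/v
K(7) - S(3/(-6)) = 19 - (-2)/(3/(-6)) = 19 - (-2)/(3*(-1/6)) = 19 - (-2)/(-1/2) = 19 - (-2)*(-2) = 19 - 1*4 = 19 - 4 = 15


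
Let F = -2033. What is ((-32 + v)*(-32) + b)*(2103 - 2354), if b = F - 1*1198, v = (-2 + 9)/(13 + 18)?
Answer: 17228891/31 ≈ 5.5577e+5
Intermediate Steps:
v = 7/31 ≈ 0.22581
b = -3231 (b = -2033 - 1*1198 = -2033 - 1198 = -3231)
((-32 + v)*(-32) + b)*(2103 - 2354) = ((-32 + 7/31)*(-32) - 3231)*(2103 - 2354) = (-985/31*(-32) - 3231)*(-251) = (31520/31 - 3231)*(-251) = -68641/31*(-251) = 17228891/31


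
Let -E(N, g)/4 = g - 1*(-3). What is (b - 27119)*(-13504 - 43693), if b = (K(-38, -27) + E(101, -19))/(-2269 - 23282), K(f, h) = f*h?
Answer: 39632868538823/25551 ≈ 1.5511e+9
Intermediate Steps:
E(N, g) = -12 - 4*g (E(N, g) = -4*(g - 1*(-3)) = -4*(g + 3) = -4*(3 + g) = -12 - 4*g)
b = -1090/25551 (b = (-38*(-27) + (-12 - 4*(-19)))/(-2269 - 23282) = (1026 + (-12 + 76))/(-25551) = (1026 + 64)*(-1/25551) = 1090*(-1/25551) = -1090/25551 ≈ -0.042660)
(b - 27119)*(-13504 - 43693) = (-1090/25551 - 27119)*(-13504 - 43693) = -692918659/25551*(-57197) = 39632868538823/25551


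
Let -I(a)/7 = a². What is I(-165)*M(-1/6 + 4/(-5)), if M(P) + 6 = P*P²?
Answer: 157871483/120 ≈ 1.3156e+6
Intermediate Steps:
M(P) = -6 + P³ (M(P) = -6 + P*P² = -6 + P³)
I(a) = -7*a²
I(-165)*M(-1/6 + 4/(-5)) = (-7*(-165)²)*(-6 + (-1/6 + 4/(-5))³) = (-7*27225)*(-6 + (-1*⅙ + 4*(-⅕))³) = -190575*(-6 + (-⅙ - ⅘)³) = -190575*(-6 + (-29/30)³) = -190575*(-6 - 24389/27000) = -190575*(-186389/27000) = 157871483/120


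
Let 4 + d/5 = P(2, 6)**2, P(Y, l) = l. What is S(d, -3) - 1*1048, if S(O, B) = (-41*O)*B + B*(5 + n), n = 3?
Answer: 18608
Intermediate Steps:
d = 160 (d = -20 + 5*6**2 = -20 + 5*36 = -20 + 180 = 160)
S(O, B) = 8*B - 41*B*O (S(O, B) = (-41*O)*B + B*(5 + 3) = -41*B*O + B*8 = -41*B*O + 8*B = 8*B - 41*B*O)
S(d, -3) - 1*1048 = -3*(8 - 41*160) - 1*1048 = -3*(8 - 6560) - 1048 = -3*(-6552) - 1048 = 19656 - 1048 = 18608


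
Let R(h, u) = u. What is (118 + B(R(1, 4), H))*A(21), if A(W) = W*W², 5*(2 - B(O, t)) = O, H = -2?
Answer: 5519556/5 ≈ 1.1039e+6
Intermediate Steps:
B(O, t) = 2 - O/5
A(W) = W³
(118 + B(R(1, 4), H))*A(21) = (118 + (2 - ⅕*4))*21³ = (118 + (2 - ⅘))*9261 = (118 + 6/5)*9261 = (596/5)*9261 = 5519556/5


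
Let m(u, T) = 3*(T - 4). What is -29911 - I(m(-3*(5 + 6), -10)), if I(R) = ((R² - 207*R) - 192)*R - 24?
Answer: 401285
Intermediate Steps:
m(u, T) = -12 + 3*T (m(u, T) = 3*(-4 + T) = -12 + 3*T)
I(R) = -24 + R*(-192 + R² - 207*R) (I(R) = (-192 + R² - 207*R)*R - 24 = R*(-192 + R² - 207*R) - 24 = -24 + R*(-192 + R² - 207*R))
-29911 - I(m(-3*(5 + 6), -10)) = -29911 - (-24 + (-12 + 3*(-10))³ - 207*(-12 + 3*(-10))² - 192*(-12 + 3*(-10))) = -29911 - (-24 + (-12 - 30)³ - 207*(-12 - 30)² - 192*(-12 - 30)) = -29911 - (-24 + (-42)³ - 207*(-42)² - 192*(-42)) = -29911 - (-24 - 74088 - 207*1764 + 8064) = -29911 - (-24 - 74088 - 365148 + 8064) = -29911 - 1*(-431196) = -29911 + 431196 = 401285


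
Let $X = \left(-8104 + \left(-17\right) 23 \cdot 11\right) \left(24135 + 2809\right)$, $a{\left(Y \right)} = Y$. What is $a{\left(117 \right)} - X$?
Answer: $334240437$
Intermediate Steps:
$X = -334240320$ ($X = \left(-8104 - 4301\right) 26944 = \left(-12405\right) 26944 = -334240320$)
$a{\left(117 \right)} - X = 117 - -334240320 = 117 + 334240320 = 334240437$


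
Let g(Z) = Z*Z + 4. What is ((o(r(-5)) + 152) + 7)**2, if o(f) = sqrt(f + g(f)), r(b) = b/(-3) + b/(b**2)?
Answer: (2385 + sqrt(1714))**2/225 ≈ 26166.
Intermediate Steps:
r(b) = 1/b - b/3 (r(b) = b*(-1/3) + b/b**2 = -b/3 + 1/b = 1/b - b/3)
g(Z) = 4 + Z**2 (g(Z) = Z**2 + 4 = 4 + Z**2)
o(f) = sqrt(4 + f + f**2) (o(f) = sqrt(f + (4 + f**2)) = sqrt(4 + f + f**2))
((o(r(-5)) + 152) + 7)**2 = ((sqrt(4 + (1/(-5) - 1/3*(-5)) + (1/(-5) - 1/3*(-5))**2) + 152) + 7)**2 = ((sqrt(4 + (-1/5 + 5/3) + (-1/5 + 5/3)**2) + 152) + 7)**2 = ((sqrt(4 + 22/15 + (22/15)**2) + 152) + 7)**2 = ((sqrt(4 + 22/15 + 484/225) + 152) + 7)**2 = ((sqrt(1714/225) + 152) + 7)**2 = ((sqrt(1714)/15 + 152) + 7)**2 = ((152 + sqrt(1714)/15) + 7)**2 = (159 + sqrt(1714)/15)**2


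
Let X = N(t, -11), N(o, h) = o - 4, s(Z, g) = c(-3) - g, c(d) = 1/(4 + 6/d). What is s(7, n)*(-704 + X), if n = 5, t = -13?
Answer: 6489/2 ≈ 3244.5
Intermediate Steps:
s(Z, g) = ½ - g (s(Z, g) = (½)*(-3)/(3 + 2*(-3)) - g = (½)*(-3)/(3 - 6) - g = (½)*(-3)/(-3) - g = (½)*(-3)*(-⅓) - g = ½ - g)
N(o, h) = -4 + o
X = -17 (X = -4 - 13 = -17)
s(7, n)*(-704 + X) = (½ - 1*5)*(-704 - 17) = (½ - 5)*(-721) = -9/2*(-721) = 6489/2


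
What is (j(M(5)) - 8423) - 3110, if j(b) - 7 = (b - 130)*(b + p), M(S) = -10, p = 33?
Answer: -14746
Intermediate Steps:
j(b) = 7 + (-130 + b)*(33 + b) (j(b) = 7 + (b - 130)*(b + 33) = 7 + (-130 + b)*(33 + b))
(j(M(5)) - 8423) - 3110 = ((-4283 + (-10)² - 97*(-10)) - 8423) - 3110 = ((-4283 + 100 + 970) - 8423) - 3110 = (-3213 - 8423) - 3110 = -11636 - 3110 = -14746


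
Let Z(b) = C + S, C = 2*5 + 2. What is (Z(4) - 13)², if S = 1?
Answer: 0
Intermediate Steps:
C = 12 (C = 10 + 2 = 12)
Z(b) = 13 (Z(b) = 12 + 1 = 13)
(Z(4) - 13)² = (13 - 13)² = 0² = 0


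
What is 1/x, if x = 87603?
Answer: 1/87603 ≈ 1.1415e-5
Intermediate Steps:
1/x = 1/87603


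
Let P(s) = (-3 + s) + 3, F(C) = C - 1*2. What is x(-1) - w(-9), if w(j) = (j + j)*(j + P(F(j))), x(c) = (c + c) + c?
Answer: -363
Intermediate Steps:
x(c) = 3*c (x(c) = 2*c + c = 3*c)
F(C) = -2 + C (F(C) = C - 2 = -2 + C)
P(s) = s
w(j) = 2*j*(-2 + 2*j) (w(j) = (j + j)*(j + (-2 + j)) = (2*j)*(-2 + 2*j) = 2*j*(-2 + 2*j))
x(-1) - w(-9) = 3*(-1) - 4*(-9)*(-1 - 9) = -3 - 4*(-9)*(-10) = -3 - 1*360 = -3 - 360 = -363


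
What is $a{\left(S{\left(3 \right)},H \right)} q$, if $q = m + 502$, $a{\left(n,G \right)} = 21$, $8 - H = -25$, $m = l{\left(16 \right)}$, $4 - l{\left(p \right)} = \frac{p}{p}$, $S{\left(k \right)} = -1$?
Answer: $10605$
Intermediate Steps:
$l{\left(p \right)} = 3$ ($l{\left(p \right)} = 4 - \frac{p}{p} = 4 - 1 = 3$)
$m = 3$
$H = 33$ ($H = 8 - -25 = 8 + 25 = 33$)
$q = 505$ ($q = 3 + 502 = 505$)
$a{\left(S{\left(3 \right)},H \right)} q = 21 \cdot 505 = 10605$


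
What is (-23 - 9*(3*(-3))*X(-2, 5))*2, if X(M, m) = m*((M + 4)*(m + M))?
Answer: 4814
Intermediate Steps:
X(M, m) = m*(4 + M)*(M + m) (X(M, m) = m*((4 + M)*(M + m)) = m*(4 + M)*(M + m))
(-23 - 9*(3*(-3))*X(-2, 5))*2 = (-23 - 9*(3*(-3))*(5*((-2)**2 + 4*(-2) + 4*5 - 2*5)))*2 = (-23 - 9*(-45*(4 - 8 + 20 - 10)))*2 = (-23 - 9*(-45*6))*2 = (-23 - 9*(-9*30))*2 = (-23 - 9*(-270))*2 = (-23 - 3*(-810))*2 = (-23 + 2430)*2 = 2407*2 = 4814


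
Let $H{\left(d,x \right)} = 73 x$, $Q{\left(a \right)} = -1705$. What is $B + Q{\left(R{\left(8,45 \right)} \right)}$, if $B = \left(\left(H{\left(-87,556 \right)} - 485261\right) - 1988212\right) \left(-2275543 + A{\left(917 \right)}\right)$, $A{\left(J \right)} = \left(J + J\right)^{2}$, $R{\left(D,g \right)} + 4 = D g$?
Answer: $-2647010509210$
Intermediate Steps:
$R{\left(D,g \right)} = -4 + D g$
$A{\left(J \right)} = 4 J^{2}$ ($A{\left(J \right)} = \left(2 J\right)^{2} = 4 J^{2}$)
$B = -2647010507505$ ($B = \left(\left(73 \cdot 556 - 485261\right) - 1988212\right) \left(-2275543 + 4 \cdot 917^{2}\right) = \left(\left(40588 - 485261\right) - 1988212\right) \left(-2275543 + 4 \cdot 840889\right) = \left(-444673 - 1988212\right) \left(-2275543 + 3363556\right) = \left(-2432885\right) 1088013 = -2647010507505$)
$B + Q{\left(R{\left(8,45 \right)} \right)} = -2647010507505 - 1705 = -2647010509210$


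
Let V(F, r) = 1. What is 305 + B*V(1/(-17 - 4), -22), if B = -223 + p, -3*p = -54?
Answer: 100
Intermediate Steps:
p = 18 (p = -⅓*(-54) = 18)
B = -205 (B = -223 + 18 = -205)
305 + B*V(1/(-17 - 4), -22) = 305 - 205*1 = 305 - 205 = 100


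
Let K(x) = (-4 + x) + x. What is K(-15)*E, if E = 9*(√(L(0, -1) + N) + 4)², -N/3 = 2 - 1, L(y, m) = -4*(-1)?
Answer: -7650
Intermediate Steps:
L(y, m) = 4
N = -3 (N = -3*(2 - 1) = -3*1 = -3)
K(x) = -4 + 2*x
E = 225 (E = 9*(√(4 - 3) + 4)² = 9*(√1 + 4)² = 9*(1 + 4)² = 9*5² = 9*25 = 225)
K(-15)*E = (-4 + 2*(-15))*225 = (-4 - 30)*225 = -34*225 = -7650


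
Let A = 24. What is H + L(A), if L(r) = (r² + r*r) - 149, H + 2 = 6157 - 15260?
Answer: -8102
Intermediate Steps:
H = -9105 (H = -2 + (6157 - 15260) = -2 - 9103 = -9105)
L(r) = -149 + 2*r² (L(r) = (r² + r²) - 149 = 2*r² - 149 = -149 + 2*r²)
H + L(A) = -9105 + (-149 + 2*24²) = -9105 + (-149 + 2*576) = -9105 + (-149 + 1152) = -9105 + 1003 = -8102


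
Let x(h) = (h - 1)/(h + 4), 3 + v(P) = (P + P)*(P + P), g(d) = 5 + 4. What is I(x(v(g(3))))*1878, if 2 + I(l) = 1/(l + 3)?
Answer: -850734/259 ≈ -3284.7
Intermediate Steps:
g(d) = 9
v(P) = -3 + 4*P² (v(P) = -3 + (P + P)*(P + P) = -3 + (2*P)*(2*P) = -3 + 4*P²)
x(h) = (-1 + h)/(4 + h)
I(l) = -2 + 1/(3 + l) (I(l) = -2 + 1/(l + 3) = -2 + 1/(3 + l))
I(x(v(g(3))))*1878 = ((-5 - 2*(-1 + (-3 + 4*9²))/(4 + (-3 + 4*9²)))/(3 + (-1 + (-3 + 4*9²))/(4 + (-3 + 4*9²))))*1878 = ((-5 - 2*(-1 + (-3 + 4*81))/(4 + (-3 + 4*81)))/(3 + (-1 + (-3 + 4*81))/(4 + (-3 + 4*81))))*1878 = ((-5 - 2*(-1 + (-3 + 324))/(4 + (-3 + 324)))/(3 + (-1 + (-3 + 324))/(4 + (-3 + 324))))*1878 = ((-5 - 2*(-1 + 321)/(4 + 321))/(3 + (-1 + 321)/(4 + 321)))*1878 = ((-5 - 2*320/325)/(3 + 320/325))*1878 = ((-5 - 2*320/325)/(3 + (1/325)*320))*1878 = ((-5 - 2*64/65)/(3 + 64/65))*1878 = ((-5 - 128/65)/(259/65))*1878 = ((65/259)*(-453/65))*1878 = -453/259*1878 = -850734/259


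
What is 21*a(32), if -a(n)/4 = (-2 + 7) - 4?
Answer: -84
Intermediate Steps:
a(n) = -4 (a(n) = -4*((-2 + 7) - 4) = -4*(5 - 4) = -4*1 = -4)
21*a(32) = 21*(-4) = -84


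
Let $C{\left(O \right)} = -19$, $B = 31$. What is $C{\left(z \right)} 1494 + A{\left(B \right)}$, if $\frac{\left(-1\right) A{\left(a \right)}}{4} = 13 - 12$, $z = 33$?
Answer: $-28390$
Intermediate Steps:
$A{\left(a \right)} = -4$ ($A{\left(a \right)} = - 4 \left(13 - 12\right) = \left(-4\right) 1 = -4$)
$C{\left(z \right)} 1494 + A{\left(B \right)} = \left(-19\right) 1494 - 4 = -28386 - 4 = -28390$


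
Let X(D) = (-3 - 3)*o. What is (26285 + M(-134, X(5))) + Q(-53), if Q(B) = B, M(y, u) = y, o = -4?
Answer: 26098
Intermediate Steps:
X(D) = 24 (X(D) = (-3 - 3)*(-4) = -6*(-4) = 24)
(26285 + M(-134, X(5))) + Q(-53) = (26285 - 134) - 53 = 26151 - 53 = 26098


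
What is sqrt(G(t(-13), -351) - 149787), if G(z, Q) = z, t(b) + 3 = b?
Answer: I*sqrt(149803) ≈ 387.04*I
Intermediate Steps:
t(b) = -3 + b
sqrt(G(t(-13), -351) - 149787) = sqrt((-3 - 13) - 149787) = sqrt(-16 - 149787) = sqrt(-149803) = I*sqrt(149803)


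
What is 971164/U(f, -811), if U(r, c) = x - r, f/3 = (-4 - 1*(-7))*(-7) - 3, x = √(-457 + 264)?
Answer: 69923808/5377 - 971164*I*√193/5377 ≈ 13004.0 - 2509.2*I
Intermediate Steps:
x = I*√193 (x = √(-193) = I*√193 ≈ 13.892*I)
f = -72 (f = 3*((-4 - 1*(-7))*(-7) - 3) = 3*((-4 + 7)*(-7) - 3) = 3*(3*(-7) - 3) = 3*(-21 - 3) = 3*(-24) = -72)
U(r, c) = -r + I*√193 (U(r, c) = I*√193 - r = -r + I*√193)
971164/U(f, -811) = 971164/(-1*(-72) + I*√193) = 971164/(72 + I*√193)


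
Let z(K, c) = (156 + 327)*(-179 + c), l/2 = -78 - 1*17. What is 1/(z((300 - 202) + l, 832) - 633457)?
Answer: -1/318058 ≈ -3.1441e-6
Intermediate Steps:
l = -190 (l = 2*(-78 - 1*17) = 2*(-78 - 17) = 2*(-95) = -190)
z(K, c) = -86457 + 483*c (z(K, c) = 483*(-179 + c) = -86457 + 483*c)
1/(z((300 - 202) + l, 832) - 633457) = 1/((-86457 + 483*832) - 633457) = 1/((-86457 + 401856) - 633457) = 1/(315399 - 633457) = 1/(-318058) = -1/318058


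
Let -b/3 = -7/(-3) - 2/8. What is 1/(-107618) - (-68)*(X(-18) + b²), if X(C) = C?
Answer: 308271759/215236 ≈ 1432.3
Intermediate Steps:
b = -25/4 (b = -3*(-7/(-3) - 2/8) = -3*(-7*(-⅓) - 2*⅛) = -3*(7/3 - ¼) = -3*25/12 = -25/4 ≈ -6.2500)
1/(-107618) - (-68)*(X(-18) + b²) = 1/(-107618) - (-68)*(-18 + (-25/4)²) = -1/107618 - (-68)*(-18 + 625/16) = -1/107618 - (-68)*337/16 = -1/107618 - 1*(-5729/4) = -1/107618 + 5729/4 = 308271759/215236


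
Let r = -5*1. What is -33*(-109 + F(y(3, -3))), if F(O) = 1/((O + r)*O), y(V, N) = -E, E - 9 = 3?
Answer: 244585/68 ≈ 3596.8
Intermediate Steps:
r = -5
E = 12 (E = 9 + 3 = 12)
y(V, N) = -12 (y(V, N) = -1*12 = -12)
F(O) = 1/(O*(-5 + O)) (F(O) = 1/((O - 5)*O) = 1/((-5 + O)*O) = 1/(O*(-5 + O)))
-33*(-109 + F(y(3, -3))) = -33*(-109 + 1/((-12)*(-5 - 12))) = -33*(-109 - 1/12/(-17)) = -33*(-109 - 1/12*(-1/17)) = -33*(-109 + 1/204) = -33*(-22235/204) = 244585/68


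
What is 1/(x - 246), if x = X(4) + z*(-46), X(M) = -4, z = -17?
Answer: 1/532 ≈ 0.0018797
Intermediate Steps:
x = 778 (x = -4 - 17*(-46) = -4 + 782 = 778)
1/(x - 246) = 1/(778 - 246) = 1/532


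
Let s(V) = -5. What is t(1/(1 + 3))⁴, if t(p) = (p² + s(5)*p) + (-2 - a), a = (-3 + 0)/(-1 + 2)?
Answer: 81/65536 ≈ 0.0012360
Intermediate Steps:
a = -3 (a = -3/1 = -3*1 = -3)
t(p) = 1 + p² - 5*p (t(p) = (p² - 5*p) + (-2 - 1*(-3)) = (p² - 5*p) + (-2 + 3) = (p² - 5*p) + 1 = 1 + p² - 5*p)
t(1/(1 + 3))⁴ = (1 + (1/(1 + 3))² - 5/(1 + 3))⁴ = (1 + (1/4)² - 5/4)⁴ = (1 + (¼)² - 5*¼)⁴ = (1 + 1/16 - 5/4)⁴ = (-3/16)⁴ = 81/65536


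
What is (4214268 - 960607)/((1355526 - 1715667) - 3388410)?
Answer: -3253661/3748551 ≈ -0.86798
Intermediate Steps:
(4214268 - 960607)/((1355526 - 1715667) - 3388410) = 3253661/(-360141 - 3388410) = 3253661/(-3748551) = 3253661*(-1/3748551) = -3253661/3748551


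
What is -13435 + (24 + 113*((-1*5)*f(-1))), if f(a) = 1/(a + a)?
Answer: -26257/2 ≈ -13129.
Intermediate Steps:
f(a) = 1/(2*a)
-13435 + (24 + 113*((-1*5)*f(-1))) = -13435 + (24 + 113*((-1*5)*((½)/(-1)))) = -13435 + (24 + 113*(-5*(-1)/2)) = -13435 + (24 + 113*(-5*(-½))) = -13435 + (24 + 113*(5/2)) = -13435 + (24 + 565/2) = -13435 + 613/2 = -26257/2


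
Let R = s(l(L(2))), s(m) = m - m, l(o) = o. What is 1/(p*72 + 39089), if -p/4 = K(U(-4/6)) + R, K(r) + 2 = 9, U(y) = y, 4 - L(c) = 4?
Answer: 1/37073 ≈ 2.6974e-5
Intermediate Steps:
L(c) = 0 (L(c) = 4 - 1*4 = 4 - 4 = 0)
K(r) = 7 (K(r) = -2 + 9 = 7)
s(m) = 0
R = 0
p = -28 (p = -4*(7 + 0) = -4*7 = -28)
1/(p*72 + 39089) = 1/(-28*72 + 39089) = 1/(-2016 + 39089) = 1/37073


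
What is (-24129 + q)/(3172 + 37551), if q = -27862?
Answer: -51991/40723 ≈ -1.2767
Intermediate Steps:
(-24129 + q)/(3172 + 37551) = (-24129 - 27862)/(3172 + 37551) = -51991/40723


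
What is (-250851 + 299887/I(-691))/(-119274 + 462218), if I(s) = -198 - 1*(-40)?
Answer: -39934345/54185152 ≈ -0.73700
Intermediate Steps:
I(s) = -158 (I(s) = -198 + 40 = -158)
(-250851 + 299887/I(-691))/(-119274 + 462218) = (-250851 + 299887/(-158))/(-119274 + 462218) = (-250851 + 299887*(-1/158))/342944 = (-250851 - 299887/158)*(1/342944) = -39934345/158*1/342944 = -39934345/54185152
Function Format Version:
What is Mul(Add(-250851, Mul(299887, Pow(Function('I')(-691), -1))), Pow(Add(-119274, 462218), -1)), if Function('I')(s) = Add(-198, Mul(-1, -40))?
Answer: Rational(-39934345, 54185152) ≈ -0.73700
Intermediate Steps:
Function('I')(s) = -158 (Function('I')(s) = Add(-198, 40) = -158)
Mul(Add(-250851, Mul(299887, Pow(Function('I')(-691), -1))), Pow(Add(-119274, 462218), -1)) = Mul(Add(-250851, Mul(299887, Pow(-158, -1))), Pow(Add(-119274, 462218), -1)) = Mul(Add(-250851, Mul(299887, Rational(-1, 158))), Pow(342944, -1)) = Mul(Add(-250851, Rational(-299887, 158)), Rational(1, 342944)) = Mul(Rational(-39934345, 158), Rational(1, 342944)) = Rational(-39934345, 54185152)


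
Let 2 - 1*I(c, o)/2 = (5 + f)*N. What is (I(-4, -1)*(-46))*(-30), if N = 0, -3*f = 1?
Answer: 5520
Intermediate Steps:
f = -⅓ (f = -⅓*1 = -⅓ ≈ -0.33333)
I(c, o) = 4 (I(c, o) = 4 - 2*(5 - ⅓)*0 = 4 - 28*0/3 = 4 - 2*0 = 4 + 0 = 4)
(I(-4, -1)*(-46))*(-30) = (4*(-46))*(-30) = -184*(-30) = 5520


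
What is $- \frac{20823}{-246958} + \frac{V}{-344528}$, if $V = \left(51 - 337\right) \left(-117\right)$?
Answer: $- \frac{272400513}{21270986456} \approx -0.012806$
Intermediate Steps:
$V = 33462$ ($V = \left(-286\right) \left(-117\right) = 33462$)
$- \frac{20823}{-246958} + \frac{V}{-344528} = - \frac{20823}{-246958} + \frac{33462}{-344528} = \left(-20823\right) \left(- \frac{1}{246958}\right) + 33462 \left(- \frac{1}{344528}\right) = \frac{20823}{246958} - \frac{16731}{172264} = - \frac{272400513}{21270986456}$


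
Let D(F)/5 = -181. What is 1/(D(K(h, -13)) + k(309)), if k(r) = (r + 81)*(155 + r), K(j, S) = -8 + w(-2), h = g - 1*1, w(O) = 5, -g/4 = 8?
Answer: 1/180055 ≈ 5.5539e-6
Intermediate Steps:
g = -32 (g = -4*8 = -32)
h = -33 (h = -32 - 1*1 = -32 - 1 = -33)
K(j, S) = -3 (K(j, S) = -8 + 5 = -3)
D(F) = -905 (D(F) = 5*(-181) = -905)
k(r) = (81 + r)*(155 + r)
1/(D(K(h, -13)) + k(309)) = 1/(-905 + (12555 + 309² + 236*309)) = 1/(-905 + (12555 + 95481 + 72924)) = 1/(-905 + 180960) = 1/180055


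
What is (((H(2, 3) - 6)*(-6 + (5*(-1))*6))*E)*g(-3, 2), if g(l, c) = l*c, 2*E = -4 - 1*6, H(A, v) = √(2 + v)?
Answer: 6480 - 1080*√5 ≈ 4065.0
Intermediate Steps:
E = -5 (E = (-4 - 1*6)/2 = (-4 - 6)/2 = (½)*(-10) = -5)
g(l, c) = c*l
(((H(2, 3) - 6)*(-6 + (5*(-1))*6))*E)*g(-3, 2) = (((√(2 + 3) - 6)*(-6 + (5*(-1))*6))*(-5))*(2*(-3)) = (((√5 - 6)*(-6 - 5*6))*(-5))*(-6) = (((-6 + √5)*(-6 - 30))*(-5))*(-6) = (((-6 + √5)*(-36))*(-5))*(-6) = ((216 - 36*√5)*(-5))*(-6) = (-1080 + 180*√5)*(-6) = 6480 - 1080*√5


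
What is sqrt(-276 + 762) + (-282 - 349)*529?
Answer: -333799 + 9*sqrt(6) ≈ -3.3378e+5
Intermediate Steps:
sqrt(-276 + 762) + (-282 - 349)*529 = sqrt(486) - 631*529 = 9*sqrt(6) - 333799 = -333799 + 9*sqrt(6)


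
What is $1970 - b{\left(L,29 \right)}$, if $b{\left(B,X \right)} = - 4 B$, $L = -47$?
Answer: $1782$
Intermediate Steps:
$1970 - b{\left(L,29 \right)} = 1970 - \left(-4\right) \left(-47\right) = 1970 - 188 = 1782$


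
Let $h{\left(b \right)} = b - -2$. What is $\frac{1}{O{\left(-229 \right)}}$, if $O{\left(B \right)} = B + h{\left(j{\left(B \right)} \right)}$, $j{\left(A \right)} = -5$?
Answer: $- \frac{1}{232} \approx -0.0043103$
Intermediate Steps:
$h{\left(b \right)} = 2 + b$ ($h{\left(b \right)} = b + 2 = 2 + b$)
$O{\left(B \right)} = -3 + B$ ($O{\left(B \right)} = B + \left(2 - 5\right) = B - 3 = -3 + B$)
$\frac{1}{O{\left(-229 \right)}} = \frac{1}{-3 - 229} = \frac{1}{-232} = - \frac{1}{232}$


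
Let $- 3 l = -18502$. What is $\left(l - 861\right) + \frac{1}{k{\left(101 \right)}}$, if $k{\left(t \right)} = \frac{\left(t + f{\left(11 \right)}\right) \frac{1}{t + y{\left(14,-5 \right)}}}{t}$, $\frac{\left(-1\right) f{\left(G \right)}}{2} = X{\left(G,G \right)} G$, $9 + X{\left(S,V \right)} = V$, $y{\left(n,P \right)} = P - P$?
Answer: $\frac{312662}{57} \approx 5485.3$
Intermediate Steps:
$y{\left(n,P \right)} = 0$
$l = \frac{18502}{3}$ ($l = \left(- \frac{1}{3}\right) \left(-18502\right) = \frac{18502}{3} \approx 6167.3$)
$X{\left(S,V \right)} = -9 + V$
$f{\left(G \right)} = - 2 G \left(-9 + G\right)$ ($f{\left(G \right)} = - 2 \left(-9 + G\right) G = - 2 G \left(-9 + G\right)$)
$k{\left(t \right)} = \frac{-44 + t}{t^{2}}$ ($k{\left(t \right)} = \frac{\left(t + 2 \cdot 11 \left(9 - 11\right)\right) \frac{1}{t + 0}}{t} = \frac{\left(t + 2 \cdot 11 \left(9 - 11\right)\right) \frac{1}{t}}{t} = \frac{\left(t + 2 \cdot 11 \left(-2\right)\right) \frac{1}{t}}{t} = \frac{\left(t - 44\right) \frac{1}{t}}{t} = \frac{\left(-44 + t\right) \frac{1}{t}}{t} = \frac{\frac{1}{t} \left(-44 + t\right)}{t} = \frac{-44 + t}{t^{2}}$)
$\left(l - 861\right) + \frac{1}{k{\left(101 \right)}} = \left(\frac{18502}{3} - 861\right) + \frac{1}{\frac{1}{10201} \left(-44 + 101\right)} = \frac{15919}{3} + \frac{1}{\frac{1}{10201} \cdot 57} = \frac{15919}{3} + \frac{1}{\frac{57}{10201}} = \frac{15919}{3} + \frac{10201}{57} = \frac{312662}{57}$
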